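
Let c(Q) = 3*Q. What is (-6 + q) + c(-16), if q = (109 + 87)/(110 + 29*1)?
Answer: -7310/139 ≈ -52.590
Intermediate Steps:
q = 196/139 (q = 196/(110 + 29) = 196/139 ≈ 1.4101)
(-6 + q) + c(-16) = (-6 + 196/139) + 3*(-16) = -638/139 - 48 = -7310/139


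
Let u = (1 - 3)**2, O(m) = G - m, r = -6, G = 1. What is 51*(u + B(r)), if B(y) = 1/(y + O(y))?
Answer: 255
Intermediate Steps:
O(m) = 1 - m
u = 4 (u = (-2)**2 = 4)
B(y) = 1 (B(y) = 1/(y + (1 - y)) = 1/1 = 1)
51*(u + B(r)) = 51*(4 + 1) = 51*5 = 255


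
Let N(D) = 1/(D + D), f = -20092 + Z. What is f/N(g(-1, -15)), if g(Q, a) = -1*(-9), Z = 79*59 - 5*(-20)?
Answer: -275958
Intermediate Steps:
Z = 4761 (Z = 4661 + 100 = 4761)
g(Q, a) = 9
f = -15331 (f = -20092 + 4761 = -15331)
N(D) = 1/(2*D)
f/N(g(-1, -15)) = -15331/((½)/9) = -15331/((½)*(⅑)) = -15331/1/18 = -15331*18 = -275958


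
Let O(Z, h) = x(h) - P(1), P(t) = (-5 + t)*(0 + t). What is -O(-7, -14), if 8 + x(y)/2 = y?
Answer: 40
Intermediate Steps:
P(t) = t*(-5 + t) (P(t) = (-5 + t)*t = t*(-5 + t))
x(y) = -16 + 2*y
O(Z, h) = -12 + 2*h (O(Z, h) = (-16 + 2*h) - (-5 + 1) = (-16 + 2*h) - (-4) = (-16 + 2*h) - 1*(-4) = (-16 + 2*h) + 4 = -12 + 2*h)
-O(-7, -14) = -(-12 + 2*(-14)) = -(-12 - 28) = -1*(-40) = 40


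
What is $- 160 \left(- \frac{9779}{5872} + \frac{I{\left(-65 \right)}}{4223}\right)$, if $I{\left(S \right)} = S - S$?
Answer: $\frac{97790}{367} \approx 266.46$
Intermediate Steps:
$I{\left(S \right)} = 0$
$- 160 \left(- \frac{9779}{5872} + \frac{I{\left(-65 \right)}}{4223}\right) = - 160 \left(- \frac{9779}{5872} + \frac{0}{4223}\right) = - 160 \left(\left(-9779\right) \frac{1}{5872} + 0 \cdot \frac{1}{4223}\right) = - 160 \left(- \frac{9779}{5872} + 0\right) = \left(-160\right) \left(- \frac{9779}{5872}\right) = \frac{97790}{367}$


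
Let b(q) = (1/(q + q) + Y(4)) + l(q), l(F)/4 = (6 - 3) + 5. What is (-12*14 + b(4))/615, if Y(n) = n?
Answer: -211/984 ≈ -0.21443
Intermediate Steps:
l(F) = 32 (l(F) = 4*((6 - 3) + 5) = 4*(3 + 5) = 4*8 = 32)
b(q) = 36 + 1/(2*q) (b(q) = (1/(q + q) + 4) + 32 = (1/(2*q) + 4) + 32 = (4 + 1/(2*q)) + 32 = 36 + 1/(2*q))
(-12*14 + b(4))/615 = (-12*14 + (36 + (½)/4))/615 = (-168 + (36 + (½)*(¼)))*(1/615) = (-168 + (36 + ⅛))*(1/615) = (-168 + 289/8)*(1/615) = -1055/8*1/615 = -211/984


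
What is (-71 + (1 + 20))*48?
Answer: -2400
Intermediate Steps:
(-71 + (1 + 20))*48 = (-71 + 21)*48 = -50*48 = -2400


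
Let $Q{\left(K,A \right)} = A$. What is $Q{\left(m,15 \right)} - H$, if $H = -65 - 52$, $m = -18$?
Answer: $132$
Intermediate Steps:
$H = -117$
$Q{\left(m,15 \right)} - H = 15 - -117 = 15 + 117 = 132$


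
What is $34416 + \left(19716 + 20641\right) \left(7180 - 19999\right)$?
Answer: $-517301967$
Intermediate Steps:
$34416 + \left(19716 + 20641\right) \left(7180 - 19999\right) = 34416 + 40357 \left(-12819\right) = 34416 - 517336383 = -517301967$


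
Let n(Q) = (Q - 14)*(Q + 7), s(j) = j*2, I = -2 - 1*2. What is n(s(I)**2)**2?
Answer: 12602500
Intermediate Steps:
I = -4 (I = -2 - 2 = -4)
s(j) = 2*j
n(Q) = (-14 + Q)*(7 + Q)
n(s(I)**2)**2 = (-98 + ((2*(-4))**2)**2 - 7*(2*(-4))**2)**2 = (-98 + ((-8)**2)**2 - 7*(-8)**2)**2 = (-98 + 64**2 - 7*64)**2 = (-98 + 4096 - 448)**2 = 3550**2 = 12602500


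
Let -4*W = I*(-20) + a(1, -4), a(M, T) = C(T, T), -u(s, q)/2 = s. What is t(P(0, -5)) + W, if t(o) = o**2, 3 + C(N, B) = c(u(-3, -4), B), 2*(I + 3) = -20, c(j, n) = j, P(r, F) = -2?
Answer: -247/4 ≈ -61.750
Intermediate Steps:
u(s, q) = -2*s
I = -13 (I = -3 + (1/2)*(-20) = -3 - 10 = -13)
C(N, B) = 3 (C(N, B) = -3 - 2*(-3) = -3 + 6 = 3)
a(M, T) = 3
W = -263/4 (W = -(-13*(-20) + 3)/4 = -(260 + 3)/4 = -1/4*263 = -263/4 ≈ -65.750)
t(P(0, -5)) + W = (-2)**2 - 263/4 = 4 - 263/4 = -247/4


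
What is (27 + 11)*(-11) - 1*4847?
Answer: -5265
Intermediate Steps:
(27 + 11)*(-11) - 1*4847 = 38*(-11) - 4847 = -418 - 4847 = -5265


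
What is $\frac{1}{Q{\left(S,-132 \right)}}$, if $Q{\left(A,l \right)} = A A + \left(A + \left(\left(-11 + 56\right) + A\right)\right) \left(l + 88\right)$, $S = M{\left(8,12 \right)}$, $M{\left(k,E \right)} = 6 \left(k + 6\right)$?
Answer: $- \frac{1}{2316} \approx -0.00043178$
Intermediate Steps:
$M{\left(k,E \right)} = 36 + 6 k$ ($M{\left(k,E \right)} = 6 \left(6 + k\right) = 36 + 6 k$)
$S = 84$ ($S = 36 + 6 \cdot 8 = 36 + 48 = 84$)
$Q{\left(A,l \right)} = A^{2} + \left(45 + 2 A\right) \left(88 + l\right)$ ($Q{\left(A,l \right)} = A^{2} + \left(A + \left(45 + A\right)\right) \left(88 + l\right) = A^{2} + \left(45 + 2 A\right) \left(88 + l\right)$)
$\frac{1}{Q{\left(S,-132 \right)}} = \frac{1}{3960 + 84^{2} + 45 \left(-132\right) + 176 \cdot 84 + 2 \cdot 84 \left(-132\right)} = \frac{1}{3960 + 7056 - 5940 + 14784 - 22176} = \frac{1}{-2316} = - \frac{1}{2316}$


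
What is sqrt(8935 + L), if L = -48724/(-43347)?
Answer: sqrt(16790641163643)/43347 ≈ 94.531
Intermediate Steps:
L = 48724/43347 (L = -48724*(-1/43347) = 48724/43347 ≈ 1.1240)
sqrt(8935 + L) = sqrt(8935 + 48724/43347) = sqrt(387354169/43347) = sqrt(16790641163643)/43347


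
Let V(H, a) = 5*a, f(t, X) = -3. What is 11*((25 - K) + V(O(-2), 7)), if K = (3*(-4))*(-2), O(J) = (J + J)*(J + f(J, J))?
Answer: 396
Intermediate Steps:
O(J) = 2*J*(-3 + J) (O(J) = (J + J)*(J - 3) = (2*J)*(-3 + J) = 2*J*(-3 + J))
K = 24 (K = -12*(-2) = 24)
11*((25 - K) + V(O(-2), 7)) = 11*((25 - 1*24) + 5*7) = 11*((25 - 24) + 35) = 11*(1 + 35) = 11*36 = 396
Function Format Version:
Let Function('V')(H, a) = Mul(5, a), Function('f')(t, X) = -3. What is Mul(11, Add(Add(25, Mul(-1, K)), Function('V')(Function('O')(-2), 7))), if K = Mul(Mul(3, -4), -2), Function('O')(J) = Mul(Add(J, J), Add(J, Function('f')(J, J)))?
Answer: 396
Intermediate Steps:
Function('O')(J) = Mul(2, J, Add(-3, J)) (Function('O')(J) = Mul(Add(J, J), Add(J, -3)) = Mul(Mul(2, J), Add(-3, J)) = Mul(2, J, Add(-3, J)))
K = 24 (K = Mul(-12, -2) = 24)
Mul(11, Add(Add(25, Mul(-1, K)), Function('V')(Function('O')(-2), 7))) = Mul(11, Add(Add(25, Mul(-1, 24)), Mul(5, 7))) = Mul(11, Add(Add(25, -24), 35)) = Mul(11, Add(1, 35)) = Mul(11, 36) = 396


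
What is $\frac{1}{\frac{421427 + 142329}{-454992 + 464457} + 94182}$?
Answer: $\frac{9465}{891996386} \approx 1.0611 \cdot 10^{-5}$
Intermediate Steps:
$\frac{1}{\frac{421427 + 142329}{-454992 + 464457} + 94182} = \frac{1}{\frac{563756}{9465} + 94182} = \frac{1}{\frac{891996386}{9465}} = \frac{9465}{891996386}$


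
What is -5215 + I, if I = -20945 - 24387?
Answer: -50547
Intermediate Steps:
I = -45332
-5215 + I = -5215 - 45332 = -50547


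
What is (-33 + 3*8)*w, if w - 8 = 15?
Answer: -207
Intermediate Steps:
w = 23 (w = 8 + 15 = 23)
(-33 + 3*8)*w = (-33 + 3*8)*23 = (-33 + 24)*23 = -9*23 = -207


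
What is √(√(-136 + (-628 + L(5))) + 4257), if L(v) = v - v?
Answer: √(4257 + 2*I*√191) ≈ 65.246 + 0.2118*I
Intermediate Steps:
L(v) = 0
√(√(-136 + (-628 + L(5))) + 4257) = √(√(-136 + (-628 + 0)) + 4257) = √(√(-136 - 628) + 4257) = √(√(-764) + 4257) = √(2*I*√191 + 4257) = √(4257 + 2*I*√191)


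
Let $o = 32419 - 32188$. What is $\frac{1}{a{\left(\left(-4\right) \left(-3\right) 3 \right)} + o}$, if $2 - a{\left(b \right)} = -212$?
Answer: $\frac{1}{445} \approx 0.0022472$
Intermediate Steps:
$o = 231$ ($o = 32419 - 32188 = 231$)
$a{\left(b \right)} = 214$ ($a{\left(b \right)} = 2 - -212 = 2 + 212 = 214$)
$\frac{1}{a{\left(\left(-4\right) \left(-3\right) 3 \right)} + o} = \frac{1}{214 + 231} = \frac{1}{445}$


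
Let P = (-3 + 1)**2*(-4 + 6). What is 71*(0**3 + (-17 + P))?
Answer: -639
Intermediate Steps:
P = 8 (P = (-2)**2*2 = 4*2 = 8)
71*(0**3 + (-17 + P)) = 71*(0**3 + (-17 + 8)) = 71*(0 - 9) = 71*(-9) = -639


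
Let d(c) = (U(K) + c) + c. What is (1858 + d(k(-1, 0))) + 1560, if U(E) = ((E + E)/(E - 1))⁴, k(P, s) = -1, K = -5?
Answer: 277321/81 ≈ 3423.7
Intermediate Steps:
U(E) = 16*E⁴/(-1 + E)⁴ (U(E) = ((2*E)/(-1 + E))⁴ = (2*E/(-1 + E))⁴ = 16*E⁴/(-1 + E)⁴)
d(c) = 625/81 + 2*c (d(c) = (16*(-5)⁴/(-1 - 5)⁴ + c) + c = (16*625/(-6)⁴ + c) + c = (16*625*(1/1296) + c) + c = (625/81 + c) + c = 625/81 + 2*c)
(1858 + d(k(-1, 0))) + 1560 = (1858 + (625/81 + 2*(-1))) + 1560 = (1858 + (625/81 - 2)) + 1560 = (1858 + 463/81) + 1560 = 150961/81 + 1560 = 277321/81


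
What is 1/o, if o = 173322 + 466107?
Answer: 1/639429 ≈ 1.5639e-6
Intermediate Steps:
o = 639429
1/o = 1/639429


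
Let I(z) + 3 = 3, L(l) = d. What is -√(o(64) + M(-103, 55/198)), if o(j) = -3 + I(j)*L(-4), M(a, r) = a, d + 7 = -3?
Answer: -I*√106 ≈ -10.296*I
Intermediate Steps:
d = -10 (d = -7 - 3 = -10)
L(l) = -10
I(z) = 0 (I(z) = -3 + 3 = 0)
o(j) = -3 (o(j) = -3 + 0*(-10) = -3 + 0 = -3)
-√(o(64) + M(-103, 55/198)) = -√(-3 - 103) = -√(-106) = -I*√106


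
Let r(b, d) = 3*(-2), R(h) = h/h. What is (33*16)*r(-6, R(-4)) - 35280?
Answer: -38448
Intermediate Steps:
R(h) = 1
r(b, d) = -6
(33*16)*r(-6, R(-4)) - 35280 = (33*16)*(-6) - 35280 = 528*(-6) - 35280 = -3168 - 35280 = -38448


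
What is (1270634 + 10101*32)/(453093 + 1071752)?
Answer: 1593866/1524845 ≈ 1.0453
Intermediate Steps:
(1270634 + 10101*32)/(453093 + 1071752) = (1270634 + 323232)/1524845 = 1593866*(1/1524845) = 1593866/1524845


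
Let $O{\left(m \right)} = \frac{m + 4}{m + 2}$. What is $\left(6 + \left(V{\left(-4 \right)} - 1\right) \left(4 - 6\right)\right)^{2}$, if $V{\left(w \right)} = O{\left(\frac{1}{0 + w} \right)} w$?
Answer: $\frac{30976}{49} \approx 632.16$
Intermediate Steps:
$O{\left(m \right)} = \frac{4 + m}{2 + m}$
$V{\left(w \right)} = \frac{w \left(4 + \frac{1}{w}\right)}{2 + \frac{1}{w}}$ ($V{\left(w \right)} = \frac{4 + \frac{1}{0 + w}}{2 + \frac{1}{0 + w}} w = \frac{4 + \frac{1}{w}}{2 + \frac{1}{w}} w = \frac{w \left(4 + \frac{1}{w}\right)}{2 + \frac{1}{w}}$)
$\left(6 + \left(V{\left(-4 \right)} - 1\right) \left(4 - 6\right)\right)^{2} = \left(6 + \left(- \frac{4 \left(1 + 4 \left(-4\right)\right)}{1 + 2 \left(-4\right)} - 1\right) \left(4 - 6\right)\right)^{2} = \left(6 + \left(- \frac{4 \left(1 - 16\right)}{1 - 8} - 1\right) \left(-2\right)\right)^{2} = \left(6 + \left(\left(-4\right) \frac{1}{-7} \left(-15\right) - 1\right) \left(-2\right)\right)^{2} = \left(6 + \left(\left(-4\right) \left(- \frac{1}{7}\right) \left(-15\right) - 1\right) \left(-2\right)\right)^{2} = \left(6 + \left(- \frac{60}{7} - 1\right) \left(-2\right)\right)^{2} = \left(6 - - \frac{134}{7}\right)^{2} = \left(6 + \frac{134}{7}\right)^{2} = \left(\frac{176}{7}\right)^{2} = \frac{30976}{49}$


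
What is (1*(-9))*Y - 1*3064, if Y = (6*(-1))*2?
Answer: -2956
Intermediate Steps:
Y = -12 (Y = -6*2 = -12)
(1*(-9))*Y - 1*3064 = (1*(-9))*(-12) - 1*3064 = -9*(-12) - 3064 = 108 - 3064 = -2956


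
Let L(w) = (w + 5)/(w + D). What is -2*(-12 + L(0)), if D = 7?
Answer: 158/7 ≈ 22.571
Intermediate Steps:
L(w) = (5 + w)/(7 + w) (L(w) = (w + 5)/(w + 7) = (5 + w)/(7 + w))
-2*(-12 + L(0)) = -2*(-12 + (5 + 0)/(7 + 0)) = -2*(-12 + 5/7) = -2*(-79/7) = 158/7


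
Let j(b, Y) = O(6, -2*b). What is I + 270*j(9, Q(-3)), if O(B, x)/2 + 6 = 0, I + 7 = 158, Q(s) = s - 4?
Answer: -3089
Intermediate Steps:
Q(s) = -4 + s
I = 151 (I = -7 + 158 = 151)
O(B, x) = -12 (O(B, x) = -12 + 2*0 = -12 + 0 = -12)
j(b, Y) = -12
I + 270*j(9, Q(-3)) = 151 + 270*(-12) = 151 - 3240 = -3089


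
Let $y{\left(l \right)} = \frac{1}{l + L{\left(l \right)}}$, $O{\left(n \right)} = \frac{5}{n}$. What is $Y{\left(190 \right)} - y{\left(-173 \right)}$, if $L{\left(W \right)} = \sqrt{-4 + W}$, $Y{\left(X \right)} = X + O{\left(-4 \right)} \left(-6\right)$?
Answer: $\frac{2973054}{15053} + \frac{i \sqrt{177}}{30106} \approx 197.51 + 0.00044191 i$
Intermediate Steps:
$Y{\left(X \right)} = \frac{15}{2} + X$ ($Y{\left(X \right)} = X + \frac{5}{-4} \left(-6\right) = X + 5 \left(- \frac{1}{4}\right) \left(-6\right) = X - - \frac{15}{2} = X + \frac{15}{2} = \frac{15}{2} + X$)
$y{\left(l \right)} = \frac{1}{l + \sqrt{-4 + l}}$
$Y{\left(190 \right)} - y{\left(-173 \right)} = \left(\frac{15}{2} + 190\right) - \frac{1}{-173 + \sqrt{-4 - 173}} = \frac{395}{2} - \frac{1}{-173 + \sqrt{-177}} = \frac{395}{2} - \frac{1}{-173 + i \sqrt{177}}$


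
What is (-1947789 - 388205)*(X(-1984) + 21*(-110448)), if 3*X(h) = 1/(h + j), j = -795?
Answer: 45170892883565018/8337 ≈ 5.4181e+12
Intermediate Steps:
X(h) = 1/(3*(-795 + h)) (X(h) = 1/(3*(h - 795)) = 1/(3*(-795 + h)))
(-1947789 - 388205)*(X(-1984) + 21*(-110448)) = (-1947789 - 388205)*(1/(3*(-795 - 1984)) + 21*(-110448)) = -2335994*((⅓)/(-2779) - 2319408) = -2335994*((⅓)*(-1/2779) - 2319408) = -2335994*(-1/8337 - 2319408) = -2335994*(-19336904497/8337) = 45170892883565018/8337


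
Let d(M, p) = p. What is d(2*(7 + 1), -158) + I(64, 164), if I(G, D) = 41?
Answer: -117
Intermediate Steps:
d(2*(7 + 1), -158) + I(64, 164) = -158 + 41 = -117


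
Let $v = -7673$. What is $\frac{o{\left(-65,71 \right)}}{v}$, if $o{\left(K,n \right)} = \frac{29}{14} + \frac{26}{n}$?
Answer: $- \frac{2423}{7626962} \approx -0.00031769$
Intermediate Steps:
$o{\left(K,n \right)} = \frac{29}{14} + \frac{26}{n}$ ($o{\left(K,n \right)} = 29 \cdot \frac{1}{14} + \frac{26}{n} = \frac{29}{14} + \frac{26}{n}$)
$\frac{o{\left(-65,71 \right)}}{v} = \frac{\frac{29}{14} + \frac{26}{71}}{-7673} = \left(\frac{29}{14} + 26 \cdot \frac{1}{71}\right) \left(- \frac{1}{7673}\right) = \left(\frac{29}{14} + \frac{26}{71}\right) \left(- \frac{1}{7673}\right) = \frac{2423}{994} \left(- \frac{1}{7673}\right) = - \frac{2423}{7626962}$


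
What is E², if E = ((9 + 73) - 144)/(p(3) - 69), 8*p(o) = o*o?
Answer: 246016/294849 ≈ 0.83438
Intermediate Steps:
p(o) = o²/8 (p(o) = (o*o)/8 = o²/8)
E = 496/543 (E = ((9 + 73) - 144)/((⅛)*3² - 69) = (82 - 144)/((⅛)*9 - 69) = -62/(9/8 - 69) = -62/(-543/8) = -62*(-8/543) = 496/543 ≈ 0.91344)
E² = (496/543)² = 246016/294849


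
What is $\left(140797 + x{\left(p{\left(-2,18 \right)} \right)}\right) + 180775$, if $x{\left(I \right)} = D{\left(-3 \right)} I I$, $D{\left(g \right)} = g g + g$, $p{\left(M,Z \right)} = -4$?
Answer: $321668$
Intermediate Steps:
$D{\left(g \right)} = g + g^{2}$ ($D{\left(g \right)} = g^{2} + g = g + g^{2}$)
$x{\left(I \right)} = 6 I^{2}$ ($x{\left(I \right)} = - 3 \left(1 - 3\right) I I = \left(-3\right) \left(-2\right) I I = 6 I I = 6 I^{2}$)
$\left(140797 + x{\left(p{\left(-2,18 \right)} \right)}\right) + 180775 = \left(140797 + 6 \left(-4\right)^{2}\right) + 180775 = \left(140797 + 6 \cdot 16\right) + 180775 = \left(140797 + 96\right) + 180775 = 140893 + 180775 = 321668$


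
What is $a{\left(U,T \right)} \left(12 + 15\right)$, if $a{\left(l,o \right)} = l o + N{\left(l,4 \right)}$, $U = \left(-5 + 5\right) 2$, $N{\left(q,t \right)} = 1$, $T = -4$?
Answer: $27$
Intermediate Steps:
$U = 0$ ($U = 0 \cdot 2 = 0$)
$a{\left(l,o \right)} = 1 + l o$ ($a{\left(l,o \right)} = l o + 1 = 1 + l o$)
$a{\left(U,T \right)} \left(12 + 15\right) = \left(1 + 0 \left(-4\right)\right) \left(12 + 15\right) = \left(1 + 0\right) 27 = 1 \cdot 27 = 27$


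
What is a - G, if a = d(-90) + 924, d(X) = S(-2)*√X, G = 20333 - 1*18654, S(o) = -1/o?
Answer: -755 + 3*I*√10/2 ≈ -755.0 + 4.7434*I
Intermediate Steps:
G = 1679 (G = 20333 - 18654 = 1679)
d(X) = √X/2 (d(X) = (-1/(-2))*√X = (-1*(-½))*√X = √X/2)
a = 924 + 3*I*√10/2 (a = √(-90)/2 + 924 = (3*I*√10)/2 + 924 = 3*I*√10/2 + 924 = 924 + 3*I*√10/2 ≈ 924.0 + 4.7434*I)
a - G = (924 + 3*I*√10/2) - 1*1679 = (924 + 3*I*√10/2) - 1679 = -755 + 3*I*√10/2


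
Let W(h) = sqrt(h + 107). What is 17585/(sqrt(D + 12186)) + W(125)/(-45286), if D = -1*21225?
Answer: -sqrt(58)/22643 - 17585*I*sqrt(9039)/9039 ≈ -0.00033634 - 184.96*I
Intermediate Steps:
D = -21225
W(h) = sqrt(107 + h)
17585/(sqrt(D + 12186)) + W(125)/(-45286) = 17585/(sqrt(-21225 + 12186)) + sqrt(107 + 125)/(-45286) = 17585/(sqrt(-9039)) + sqrt(232)*(-1/45286) = 17585/((I*sqrt(9039))) + (2*sqrt(58))*(-1/45286) = 17585*(-I*sqrt(9039)/9039) - sqrt(58)/22643 = -17585*I*sqrt(9039)/9039 - sqrt(58)/22643 = -sqrt(58)/22643 - 17585*I*sqrt(9039)/9039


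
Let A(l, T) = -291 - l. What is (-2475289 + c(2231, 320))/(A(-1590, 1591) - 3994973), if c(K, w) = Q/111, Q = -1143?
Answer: 45793037/73882969 ≈ 0.61981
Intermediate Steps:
c(K, w) = -381/37 (c(K, w) = -1143/111 = -1143*1/111 = -381/37)
(-2475289 + c(2231, 320))/(A(-1590, 1591) - 3994973) = (-2475289 - 381/37)/((-291 - 1*(-1590)) - 3994973) = -91586074/(37*((-291 + 1590) - 3994973)) = -91586074/(37*(1299 - 3994973)) = -91586074/37/(-3993674) = -91586074/37*(-1/3993674) = 45793037/73882969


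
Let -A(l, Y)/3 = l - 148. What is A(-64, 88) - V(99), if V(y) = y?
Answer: 537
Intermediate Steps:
A(l, Y) = 444 - 3*l (A(l, Y) = -3*(l - 148) = -3*(-148 + l) = 444 - 3*l)
A(-64, 88) - V(99) = (444 - 3*(-64)) - 1*99 = (444 + 192) - 99 = 636 - 99 = 537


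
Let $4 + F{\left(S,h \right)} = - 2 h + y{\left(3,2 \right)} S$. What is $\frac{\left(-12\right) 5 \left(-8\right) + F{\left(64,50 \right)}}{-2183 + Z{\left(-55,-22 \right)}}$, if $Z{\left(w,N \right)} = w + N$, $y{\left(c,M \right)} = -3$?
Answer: $- \frac{46}{565} \approx -0.081416$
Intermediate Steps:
$F{\left(S,h \right)} = -4 - 3 S - 2 h$ ($F{\left(S,h \right)} = -4 - \left(2 h + 3 S\right) = -4 - 3 S - 2 h$)
$Z{\left(w,N \right)} = N + w$
$\frac{\left(-12\right) 5 \left(-8\right) + F{\left(64,50 \right)}}{-2183 + Z{\left(-55,-22 \right)}} = \frac{\left(-12\right) 5 \left(-8\right) - 296}{-2183 - 77} = \frac{\left(-60\right) \left(-8\right) - 296}{-2183 - 77} = \frac{480 - 296}{-2260} = 184 \left(- \frac{1}{2260}\right) = - \frac{46}{565}$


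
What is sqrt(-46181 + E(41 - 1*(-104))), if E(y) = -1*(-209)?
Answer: 6*I*sqrt(1277) ≈ 214.41*I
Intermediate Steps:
E(y) = 209
sqrt(-46181 + E(41 - 1*(-104))) = sqrt(-46181 + 209) = sqrt(-45972) = 6*I*sqrt(1277)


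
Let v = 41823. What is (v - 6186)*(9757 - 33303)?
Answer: -839108802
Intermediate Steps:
(v - 6186)*(9757 - 33303) = (41823 - 6186)*(9757 - 33303) = 35637*(-23546) = -839108802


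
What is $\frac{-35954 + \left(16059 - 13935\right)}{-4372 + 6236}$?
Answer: $- \frac{16915}{932} \approx -18.149$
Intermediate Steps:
$\frac{-35954 + \left(16059 - 13935\right)}{-4372 + 6236} = \frac{-35954 + 2124}{1864} = \left(-33830\right) \frac{1}{1864} = - \frac{16915}{932}$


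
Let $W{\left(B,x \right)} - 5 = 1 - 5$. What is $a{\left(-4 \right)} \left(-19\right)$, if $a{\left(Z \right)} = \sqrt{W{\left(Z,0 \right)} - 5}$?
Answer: $- 38 i \approx - 38.0 i$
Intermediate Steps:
$W{\left(B,x \right)} = 1$ ($W{\left(B,x \right)} = 5 + \left(1 - 5\right) = 5 - 4 = 1$)
$a{\left(Z \right)} = 2 i$ ($a{\left(Z \right)} = \sqrt{1 - 5} = \sqrt{-4} = 2 i$)
$a{\left(-4 \right)} \left(-19\right) = 2 i \left(-19\right) = - 38 i$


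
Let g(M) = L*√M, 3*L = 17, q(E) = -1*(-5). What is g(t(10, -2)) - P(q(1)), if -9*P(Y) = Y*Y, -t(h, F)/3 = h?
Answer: 25/9 + 17*I*√30/3 ≈ 2.7778 + 31.038*I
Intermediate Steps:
q(E) = 5
t(h, F) = -3*h
L = 17/3 (L = (⅓)*17 = 17/3 ≈ 5.6667)
P(Y) = -Y²/9 (P(Y) = -Y*Y/9 = -Y²/9)
g(M) = 17*√M/3
g(t(10, -2)) - P(q(1)) = 17*√(-3*10)/3 - (-1)*5²/9 = 17*√(-30)/3 - (-1)*25/9 = 17*(I*√30)/3 - 1*(-25/9) = 17*I*√30/3 + 25/9 = 25/9 + 17*I*√30/3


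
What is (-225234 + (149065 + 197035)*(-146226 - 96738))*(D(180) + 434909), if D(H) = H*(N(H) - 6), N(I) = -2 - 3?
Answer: -36405028024861986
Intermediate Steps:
N(I) = -5
D(H) = -11*H (D(H) = H*(-5 - 6) = H*(-11) = -11*H)
(-225234 + (149065 + 197035)*(-146226 - 96738))*(D(180) + 434909) = (-225234 + (149065 + 197035)*(-146226 - 96738))*(-11*180 + 434909) = (-225234 + 346100*(-242964))*(-1980 + 434909) = (-225234 - 84089840400)*432929 = -84090065634*432929 = -36405028024861986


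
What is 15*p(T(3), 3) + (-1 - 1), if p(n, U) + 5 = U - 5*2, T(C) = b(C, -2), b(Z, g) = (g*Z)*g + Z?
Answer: -182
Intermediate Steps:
b(Z, g) = Z + Z*g² (b(Z, g) = (Z*g)*g + Z = Z*g² + Z = Z + Z*g²)
T(C) = 5*C (T(C) = C*(1 + (-2)²) = C*(1 + 4) = C*5 = 5*C)
p(n, U) = -15 + U (p(n, U) = -5 + (U - 5*2) = -5 + (U - 10) = -5 + (-10 + U) = -15 + U)
15*p(T(3), 3) + (-1 - 1) = 15*(-15 + 3) + (-1 - 1) = 15*(-12) - 2 = -180 - 2 = -182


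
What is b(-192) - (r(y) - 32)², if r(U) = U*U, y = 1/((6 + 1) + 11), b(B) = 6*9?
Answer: -101805985/104976 ≈ -969.80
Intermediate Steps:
b(B) = 54
y = 1/18 (y = 1/(7 + 11) = 1/18 ≈ 0.055556)
r(U) = U²
b(-192) - (r(y) - 32)² = 54 - ((1/18)² - 32)² = 54 - (1/324 - 32)² = 54 - (-10367/324)² = 54 - 1*107474689/104976 = 54 - 107474689/104976 = -101805985/104976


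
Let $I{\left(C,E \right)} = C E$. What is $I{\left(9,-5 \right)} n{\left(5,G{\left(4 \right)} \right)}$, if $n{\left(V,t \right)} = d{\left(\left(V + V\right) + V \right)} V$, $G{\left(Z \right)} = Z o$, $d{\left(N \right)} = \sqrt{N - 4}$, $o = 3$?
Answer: $- 225 \sqrt{11} \approx -746.24$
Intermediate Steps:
$d{\left(N \right)} = \sqrt{-4 + N}$
$G{\left(Z \right)} = 3 Z$ ($G{\left(Z \right)} = Z 3 = 3 Z$)
$n{\left(V,t \right)} = V \sqrt{-4 + 3 V}$ ($n{\left(V,t \right)} = \sqrt{-4 + \left(\left(V + V\right) + V\right)} V = \sqrt{-4 + \left(2 V + V\right)} V = \sqrt{-4 + 3 V} V = V \sqrt{-4 + 3 V}$)
$I{\left(9,-5 \right)} n{\left(5,G{\left(4 \right)} \right)} = 9 \left(-5\right) 5 \sqrt{-4 + 3 \cdot 5} = - 45 \cdot 5 \sqrt{-4 + 15} = - 45 \cdot 5 \sqrt{11} = - 225 \sqrt{11}$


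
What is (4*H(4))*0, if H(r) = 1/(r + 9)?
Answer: 0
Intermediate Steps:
H(r) = 1/(9 + r)
(4*H(4))*0 = (4/(9 + 4))*0 = (4/13)*0 = 0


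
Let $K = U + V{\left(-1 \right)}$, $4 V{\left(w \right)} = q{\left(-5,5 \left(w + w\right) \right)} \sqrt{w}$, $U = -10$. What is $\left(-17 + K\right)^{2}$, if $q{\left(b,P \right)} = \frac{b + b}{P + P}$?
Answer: $\frac{\left(216 - i\right)^{2}}{64} \approx 728.98 - 6.75 i$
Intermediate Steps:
$q{\left(b,P \right)} = \frac{b}{P}$ ($q{\left(b,P \right)} = \frac{2 b}{2 P} = 2 b \frac{1}{2 P} = \frac{b}{P}$)
$V{\left(w \right)} = - \frac{1}{8 \sqrt{w}}$ ($V{\left(w \right)} = \frac{- \frac{5}{5 \left(w + w\right)} \sqrt{w}}{4} = \frac{- \frac{5}{5 \cdot 2 w} \sqrt{w}}{4} = \frac{- \frac{5}{10 w} \sqrt{w}}{4} = \frac{- 5 \frac{1}{10 w} \sqrt{w}}{4} = \frac{- \frac{1}{2 w} \sqrt{w}}{4} = \frac{\left(- \frac{1}{2}\right) \frac{1}{\sqrt{w}}}{4} = - \frac{1}{8 \sqrt{w}}$)
$K = -10 + \frac{i}{8}$ ($K = -10 - \frac{1}{8 i} = -10 - \frac{\left(-1\right) i}{8} = -10 + \frac{i}{8} \approx -10.0 + 0.125 i$)
$\left(-17 + K\right)^{2} = \left(-17 - \left(10 - \frac{i}{8}\right)\right)^{2} = \left(-27 + \frac{i}{8}\right)^{2}$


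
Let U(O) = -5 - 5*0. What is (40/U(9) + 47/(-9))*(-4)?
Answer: 476/9 ≈ 52.889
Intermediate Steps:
U(O) = -5 (U(O) = -5 + 0 = -5)
(40/U(9) + 47/(-9))*(-4) = (40/(-5) + 47/(-9))*(-4) = (40*(-⅕) + 47*(-⅑))*(-4) = (-8 - 47/9)*(-4) = -119/9*(-4) = 476/9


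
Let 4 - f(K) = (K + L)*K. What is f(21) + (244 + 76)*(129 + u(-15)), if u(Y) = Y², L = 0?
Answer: 112843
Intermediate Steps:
f(K) = 4 - K² (f(K) = 4 - (K + 0)*K = 4 - K*K = 4 - K²)
f(21) + (244 + 76)*(129 + u(-15)) = (4 - 1*21²) + (244 + 76)*(129 + (-15)²) = (4 - 1*441) + 320*(129 + 225) = (4 - 441) + 320*354 = -437 + 113280 = 112843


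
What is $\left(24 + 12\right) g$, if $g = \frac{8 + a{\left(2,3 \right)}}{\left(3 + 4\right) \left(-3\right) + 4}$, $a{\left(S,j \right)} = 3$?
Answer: $- \frac{396}{17} \approx -23.294$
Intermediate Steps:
$g = - \frac{11}{17}$ ($g = \frac{8 + 3}{\left(3 + 4\right) \left(-3\right) + 4} = \frac{11}{7 \left(-3\right) + 4} = \frac{11}{-21 + 4} = \frac{11}{-17} = 11 \left(- \frac{1}{17}\right) = - \frac{11}{17} \approx -0.64706$)
$\left(24 + 12\right) g = \left(24 + 12\right) \left(- \frac{11}{17}\right) = 36 \left(- \frac{11}{17}\right) = - \frac{396}{17}$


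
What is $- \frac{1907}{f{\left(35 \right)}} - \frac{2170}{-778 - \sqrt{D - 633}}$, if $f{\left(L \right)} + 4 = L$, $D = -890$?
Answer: $\frac{- 1907 \sqrt{1523} + 1416376 i}{31 \left(\sqrt{1523} - 778 i\right)} \approx -58.734 - 0.13956 i$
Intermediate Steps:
$f{\left(L \right)} = -4 + L$
$- \frac{1907}{f{\left(35 \right)}} - \frac{2170}{-778 - \sqrt{D - 633}} = - \frac{1907}{-4 + 35} - \frac{2170}{-778 - \sqrt{-890 - 633}} = - \frac{1907}{31} - \frac{2170}{-778 - \sqrt{-1523}} = \left(-1907\right) \frac{1}{31} - \frac{2170}{-778 - i \sqrt{1523}} = - \frac{1907}{31} - \frac{2170}{-778 - i \sqrt{1523}}$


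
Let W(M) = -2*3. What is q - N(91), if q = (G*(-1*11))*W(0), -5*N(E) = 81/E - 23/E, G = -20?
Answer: -600542/455 ≈ -1319.9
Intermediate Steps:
W(M) = -6
N(E) = -58/(5*E) (N(E) = -(81/E - 23/E)/5 = -58/(5*E))
q = -1320 (q = -(-20)*11*(-6) = -20*(-11)*(-6) = 220*(-6) = -1320)
q - N(91) = -1320 - (-58)/(5*91) = -1320 - 1*(-58/455) = -1320 + 58/455 = -600542/455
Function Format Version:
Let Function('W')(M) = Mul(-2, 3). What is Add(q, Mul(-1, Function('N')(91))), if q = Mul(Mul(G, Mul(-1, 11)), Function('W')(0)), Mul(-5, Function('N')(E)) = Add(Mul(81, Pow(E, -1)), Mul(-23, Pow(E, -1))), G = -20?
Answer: Rational(-600542, 455) ≈ -1319.9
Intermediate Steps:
Function('W')(M) = -6
Function('N')(E) = Mul(Rational(-58, 5), Pow(E, -1)) (Function('N')(E) = Mul(Rational(-1, 5), Add(Mul(81, Pow(E, -1)), Mul(-23, Pow(E, -1)))) = Mul(Rational(-1, 5), Mul(58, Pow(E, -1))) = Mul(Rational(-58, 5), Pow(E, -1)))
q = -1320 (q = Mul(Mul(-20, Mul(-1, 11)), -6) = Mul(Mul(-20, -11), -6) = Mul(220, -6) = -1320)
Add(q, Mul(-1, Function('N')(91))) = Add(-1320, Mul(-1, Mul(Rational(-58, 5), Pow(91, -1)))) = Add(-1320, Mul(-1, Mul(Rational(-58, 5), Rational(1, 91)))) = Add(-1320, Mul(-1, Rational(-58, 455))) = Add(-1320, Rational(58, 455)) = Rational(-600542, 455)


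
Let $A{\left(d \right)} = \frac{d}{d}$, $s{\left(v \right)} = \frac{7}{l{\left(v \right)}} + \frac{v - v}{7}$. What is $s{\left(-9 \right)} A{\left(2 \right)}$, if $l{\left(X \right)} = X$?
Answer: $- \frac{7}{9} \approx -0.77778$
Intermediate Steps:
$s{\left(v \right)} = \frac{7}{v}$ ($s{\left(v \right)} = \frac{7}{v} + \frac{v - v}{7} = \frac{7}{v} + 0 \cdot \frac{1}{7} = \frac{7}{v} + 0 = \frac{7}{v}$)
$A{\left(d \right)} = 1$
$s{\left(-9 \right)} A{\left(2 \right)} = \frac{7}{-9} \cdot 1 = 7 \left(- \frac{1}{9}\right) 1 = \left(- \frac{7}{9}\right) 1 = - \frac{7}{9}$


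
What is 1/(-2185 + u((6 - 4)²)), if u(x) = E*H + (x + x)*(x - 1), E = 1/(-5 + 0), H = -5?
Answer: -1/2160 ≈ -0.00046296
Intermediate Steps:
E = -⅕ (E = 1/(-5) = -⅕ ≈ -0.20000)
u(x) = 1 + 2*x*(-1 + x) (u(x) = -⅕*(-5) + (x + x)*(x - 1) = 1 + (2*x)*(-1 + x) = 1 + 2*x*(-1 + x))
1/(-2185 + u((6 - 4)²)) = 1/(-2185 + (1 - 2*(6 - 4)² + 2*((6 - 4)²)²)) = 1/(-2185 + (1 - 2*2² + 2*(2²)²)) = 1/(-2185 + (1 - 2*4 + 2*4²)) = 1/(-2185 + (1 - 8 + 2*16)) = 1/(-2185 + (1 - 8 + 32)) = 1/(-2185 + 25) = 1/(-2160) = -1/2160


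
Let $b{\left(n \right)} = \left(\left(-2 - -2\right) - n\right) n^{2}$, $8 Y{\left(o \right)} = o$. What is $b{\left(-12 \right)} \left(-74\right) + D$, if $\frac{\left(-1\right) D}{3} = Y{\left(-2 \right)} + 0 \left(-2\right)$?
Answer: $- \frac{511485}{4} \approx -1.2787 \cdot 10^{5}$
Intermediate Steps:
$Y{\left(o \right)} = \frac{o}{8}$
$b{\left(n \right)} = - n^{3}$ ($b{\left(n \right)} = \left(\left(-2 + 2\right) - n\right) n^{2} = \left(0 - n\right) n^{2} = - n n^{2} = - n^{3}$)
$D = \frac{3}{4}$ ($D = - 3 \left(\frac{1}{8} \left(-2\right) + 0 \left(-2\right)\right) = - 3 \left(- \frac{1}{4} + 0\right) = \left(-3\right) \left(- \frac{1}{4}\right) = \frac{3}{4} \approx 0.75$)
$b{\left(-12 \right)} \left(-74\right) + D = - \left(-12\right)^{3} \left(-74\right) + \frac{3}{4} = \left(-1\right) \left(-1728\right) \left(-74\right) + \frac{3}{4} = 1728 \left(-74\right) + \frac{3}{4} = -127872 + \frac{3}{4} = - \frac{511485}{4}$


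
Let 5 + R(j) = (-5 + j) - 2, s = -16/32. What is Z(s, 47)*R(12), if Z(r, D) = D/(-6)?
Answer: 0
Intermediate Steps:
s = -½ (s = -16*1/32 = -½ ≈ -0.50000)
Z(r, D) = -D/6 (Z(r, D) = D*(-⅙) = -D/6)
R(j) = -12 + j (R(j) = -5 + ((-5 + j) - 2) = -5 + (-7 + j) = -12 + j)
Z(s, 47)*R(12) = (-⅙*47)*(-12 + 12) = -47/6*0 = 0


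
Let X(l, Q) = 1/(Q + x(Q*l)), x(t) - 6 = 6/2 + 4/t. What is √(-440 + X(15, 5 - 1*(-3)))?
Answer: I*√114877910/511 ≈ 20.975*I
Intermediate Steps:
x(t) = 9 + 4/t (x(t) = 6 + (6/2 + 4/t) = 6 + (6*(½) + 4/t) = 6 + (3 + 4/t) = 9 + 4/t)
X(l, Q) = 1/(9 + Q + 4/(Q*l)) (X(l, Q) = 1/(Q + (9 + 4/((Q*l)))) = 1/(Q + (9 + 4*(1/(Q*l)))) = 1/(Q + (9 + 4/(Q*l))) = 1/(9 + Q + 4/(Q*l)))
√(-440 + X(15, 5 - 1*(-3))) = √(-440 + (5 - 1*(-3))*15/(4 + 15*(5 - 1*(-3))² + 9*(5 - 1*(-3))*15)) = √(-440 + (5 + 3)*15/(4 + 15*(5 + 3)² + 9*(5 + 3)*15)) = √(-440 + 8*15/(4 + 15*8² + 9*8*15)) = √(-440 + 8*15/(4 + 15*64 + 1080)) = √(-440 + 8*15/(4 + 960 + 1080)) = √(-440 + 8*15/2044) = √(-440 + 8*15*(1/2044)) = √(-440 + 30/511) = √(-224810/511) = I*√114877910/511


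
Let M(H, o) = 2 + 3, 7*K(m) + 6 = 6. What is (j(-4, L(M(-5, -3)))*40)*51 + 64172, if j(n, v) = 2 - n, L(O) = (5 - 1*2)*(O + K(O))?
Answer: 76412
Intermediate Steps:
K(m) = 0 (K(m) = -6/7 + (⅐)*6 = -6/7 + 6/7 = 0)
M(H, o) = 5
L(O) = 3*O (L(O) = (5 - 1*2)*(O + 0) = (5 - 2)*O = 3*O)
(j(-4, L(M(-5, -3)))*40)*51 + 64172 = ((2 - 1*(-4))*40)*51 + 64172 = ((2 + 4)*40)*51 + 64172 = (6*40)*51 + 64172 = 240*51 + 64172 = 12240 + 64172 = 76412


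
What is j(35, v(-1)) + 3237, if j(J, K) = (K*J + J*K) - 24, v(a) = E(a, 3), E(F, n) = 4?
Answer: 3493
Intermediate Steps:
v(a) = 4
j(J, K) = -24 + 2*J*K (j(J, K) = (J*K + J*K) - 24 = 2*J*K - 24 = -24 + 2*J*K)
j(35, v(-1)) + 3237 = (-24 + 2*35*4) + 3237 = (-24 + 280) + 3237 = 256 + 3237 = 3493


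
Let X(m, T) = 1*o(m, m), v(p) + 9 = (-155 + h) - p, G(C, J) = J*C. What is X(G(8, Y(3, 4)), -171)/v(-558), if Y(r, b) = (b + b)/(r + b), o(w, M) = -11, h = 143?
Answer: -11/537 ≈ -0.020484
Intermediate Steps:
Y(r, b) = 2*b/(b + r) (Y(r, b) = (2*b)/(b + r) = 2*b/(b + r))
G(C, J) = C*J
v(p) = -21 - p (v(p) = -9 + ((-155 + 143) - p) = -9 + (-12 - p) = -21 - p)
X(m, T) = -11 (X(m, T) = 1*(-11) = -11)
X(G(8, Y(3, 4)), -171)/v(-558) = -11/(-21 - 1*(-558)) = -11/(-21 + 558) = -11/537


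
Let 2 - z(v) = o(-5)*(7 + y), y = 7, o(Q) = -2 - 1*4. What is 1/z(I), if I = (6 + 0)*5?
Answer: 1/86 ≈ 0.011628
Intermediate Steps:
I = 30 (I = 6*5 = 30)
o(Q) = -6 (o(Q) = -2 - 4 = -6)
z(v) = 86 (z(v) = 2 - (-6)*(7 + 7) = 2 - (-6)*14 = 2 - 1*(-84) = 2 + 84 = 86)
1/z(I) = 1/86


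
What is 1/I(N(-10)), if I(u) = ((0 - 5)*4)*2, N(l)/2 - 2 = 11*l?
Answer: -1/40 ≈ -0.025000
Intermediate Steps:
N(l) = 4 + 22*l (N(l) = 4 + 2*(11*l) = 4 + 22*l)
I(u) = -40 (I(u) = -5*4*2 = -20*2 = -40)
1/I(N(-10)) = 1/(-40) = -1/40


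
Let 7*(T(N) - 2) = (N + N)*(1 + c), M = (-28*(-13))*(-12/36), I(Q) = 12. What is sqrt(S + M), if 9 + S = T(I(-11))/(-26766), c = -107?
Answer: 2*I*sqrt(31769548307)/31227 ≈ 11.416*I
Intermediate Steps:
M = -364/3 (M = 364*(-12*1/36) = 364*(-1/3) = -364/3 ≈ -121.33)
T(N) = 2 - 212*N/7 (T(N) = 2 + ((N + N)*(1 - 107))/7 = 2 + ((2*N)*(-106))/7 = 2 + (-212*N)/7 = 2 - 212*N/7)
S = -841864/93681 (S = -9 + (2 - 212/7*12)/(-26766) = -9 + (2 - 2544/7)*(-1/26766) = -9 - 2530/7*(-1/26766) = -9 + 1265/93681 = -841864/93681 ≈ -8.9865)
sqrt(S + M) = sqrt(-841864/93681 - 364/3) = sqrt(-12208492/93681) = 2*I*sqrt(31769548307)/31227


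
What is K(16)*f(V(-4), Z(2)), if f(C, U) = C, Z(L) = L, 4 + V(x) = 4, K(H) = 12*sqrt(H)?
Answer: 0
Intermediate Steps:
V(x) = 0 (V(x) = -4 + 4 = 0)
K(16)*f(V(-4), Z(2)) = (12*sqrt(16))*0 = (12*4)*0 = 48*0 = 0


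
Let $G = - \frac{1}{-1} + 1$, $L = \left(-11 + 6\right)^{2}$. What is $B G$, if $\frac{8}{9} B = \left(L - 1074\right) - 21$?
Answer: $- \frac{4815}{2} \approx -2407.5$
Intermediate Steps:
$L = 25$ ($L = \left(-5\right)^{2} = 25$)
$G = 2$ ($G = \left(-1\right) \left(-1\right) + 1 = 1 + 1 = 2$)
$B = - \frac{4815}{4}$ ($B = \frac{9 \left(\left(25 - 1074\right) - 21\right)}{8} = \frac{9 \left(-1049 - 21\right)}{8} = \frac{9}{8} \left(-1070\right) = - \frac{4815}{4} \approx -1203.8$)
$B G = \left(- \frac{4815}{4}\right) 2 = - \frac{4815}{2}$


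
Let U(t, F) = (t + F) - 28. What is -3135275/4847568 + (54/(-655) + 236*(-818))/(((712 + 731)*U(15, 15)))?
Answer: -3125680214229/46280319280 ≈ -67.538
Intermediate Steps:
U(t, F) = -28 + F + t (U(t, F) = (F + t) - 28 = -28 + F + t)
-3135275/4847568 + (54/(-655) + 236*(-818))/(((712 + 731)*U(15, 15))) = -3135275/4847568 + (54/(-655) + 236*(-818))/(((712 + 731)*(-28 + 15 + 15))) = -3135275*1/4847568 + (54*(-1/655) - 193048)/((1443*2)) = -285025/440688 + (-54/655 - 193048)/2886 = -285025/440688 - 126446494/655*1/2886 = -285025/440688 - 63223247/945165 = -3125680214229/46280319280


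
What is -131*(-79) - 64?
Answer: 10285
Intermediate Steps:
-131*(-79) - 64 = 10349 - 64 = 10285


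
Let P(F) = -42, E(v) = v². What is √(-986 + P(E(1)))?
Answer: 2*I*√257 ≈ 32.062*I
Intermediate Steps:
√(-986 + P(E(1))) = √(-986 - 42) = √(-1028) = 2*I*√257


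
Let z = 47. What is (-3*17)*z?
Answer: -2397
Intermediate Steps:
(-3*17)*z = -3*17*47 = -51*47 = -2397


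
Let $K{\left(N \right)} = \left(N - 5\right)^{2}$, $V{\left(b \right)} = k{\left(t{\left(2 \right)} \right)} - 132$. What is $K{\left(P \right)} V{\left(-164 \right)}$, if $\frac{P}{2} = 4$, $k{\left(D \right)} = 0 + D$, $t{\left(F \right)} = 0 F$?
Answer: $-1188$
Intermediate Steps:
$t{\left(F \right)} = 0$
$k{\left(D \right)} = D$
$P = 8$ ($P = 2 \cdot 4 = 8$)
$V{\left(b \right)} = -132$ ($V{\left(b \right)} = 0 - 132 = -132$)
$K{\left(N \right)} = \left(-5 + N\right)^{2}$
$K{\left(P \right)} V{\left(-164 \right)} = \left(-5 + 8\right)^{2} \left(-132\right) = 3^{2} \left(-132\right) = 9 \left(-132\right) = -1188$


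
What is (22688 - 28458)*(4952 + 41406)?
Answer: -267485660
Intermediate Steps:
(22688 - 28458)*(4952 + 41406) = -5770*46358 = -267485660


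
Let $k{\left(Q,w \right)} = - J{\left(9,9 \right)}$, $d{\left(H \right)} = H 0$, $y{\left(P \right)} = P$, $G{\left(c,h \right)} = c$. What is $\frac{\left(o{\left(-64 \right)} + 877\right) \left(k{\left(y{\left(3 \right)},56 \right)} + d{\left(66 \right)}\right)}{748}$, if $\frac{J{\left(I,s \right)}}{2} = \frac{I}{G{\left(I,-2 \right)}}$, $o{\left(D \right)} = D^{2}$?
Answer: $- \frac{4973}{374} \approx -13.297$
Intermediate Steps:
$J{\left(I,s \right)} = 2$ ($J{\left(I,s \right)} = 2 \frac{I}{I} = 2 \cdot 1 = 2$)
$d{\left(H \right)} = 0$
$k{\left(Q,w \right)} = -2$ ($k{\left(Q,w \right)} = \left(-1\right) 2 = -2$)
$\frac{\left(o{\left(-64 \right)} + 877\right) \left(k{\left(y{\left(3 \right)},56 \right)} + d{\left(66 \right)}\right)}{748} = \frac{\left(\left(-64\right)^{2} + 877\right) \left(-2 + 0\right)}{748} = \left(4096 + 877\right) \left(-2\right) \frac{1}{748} = 4973 \left(-2\right) \frac{1}{748} = \left(-9946\right) \frac{1}{748} = - \frac{4973}{374}$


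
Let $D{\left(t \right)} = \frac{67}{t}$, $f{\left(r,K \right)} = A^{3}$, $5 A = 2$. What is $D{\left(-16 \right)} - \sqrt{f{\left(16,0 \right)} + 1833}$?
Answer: $- \frac{67}{16} - \frac{\sqrt{1145665}}{25} \approx -47.002$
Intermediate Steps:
$A = \frac{2}{5}$ ($A = \frac{1}{5} \cdot 2 = \frac{2}{5} \approx 0.4$)
$f{\left(r,K \right)} = \frac{8}{125}$ ($f{\left(r,K \right)} = \left(\frac{2}{5}\right)^{3} = \frac{8}{125}$)
$D{\left(-16 \right)} - \sqrt{f{\left(16,0 \right)} + 1833} = \frac{67}{-16} - \sqrt{\frac{8}{125} + 1833} = 67 \left(- \frac{1}{16}\right) - \sqrt{\frac{229133}{125}} = - \frac{67}{16} - \frac{\sqrt{1145665}}{25}$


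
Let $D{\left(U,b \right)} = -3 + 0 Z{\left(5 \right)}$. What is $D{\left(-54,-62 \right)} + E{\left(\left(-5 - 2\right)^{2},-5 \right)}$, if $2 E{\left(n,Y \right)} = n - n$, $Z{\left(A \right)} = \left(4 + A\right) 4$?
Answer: $-3$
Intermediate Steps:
$Z{\left(A \right)} = 16 + 4 A$
$D{\left(U,b \right)} = -3$ ($D{\left(U,b \right)} = -3 + 0 \left(16 + 4 \cdot 5\right) = -3 + 0 \left(16 + 20\right) = -3 + 0 \cdot 36 = -3 + 0 = -3$)
$E{\left(n,Y \right)} = 0$ ($E{\left(n,Y \right)} = \frac{n - n}{2} = \frac{1}{2} \cdot 0 = 0$)
$D{\left(-54,-62 \right)} + E{\left(\left(-5 - 2\right)^{2},-5 \right)} = -3 + 0 = -3$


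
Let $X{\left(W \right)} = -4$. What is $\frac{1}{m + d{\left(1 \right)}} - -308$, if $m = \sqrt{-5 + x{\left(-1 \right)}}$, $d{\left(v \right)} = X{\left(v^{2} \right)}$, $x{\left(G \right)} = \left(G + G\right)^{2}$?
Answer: $\frac{5232}{17} - \frac{i}{17} \approx 307.76 - 0.058824 i$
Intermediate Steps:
$x{\left(G \right)} = 4 G^{2}$ ($x{\left(G \right)} = \left(2 G\right)^{2} = 4 G^{2}$)
$d{\left(v \right)} = -4$
$m = i$ ($m = \sqrt{-5 + 4 \left(-1\right)^{2}} = \sqrt{-5 + 4 \cdot 1} = \sqrt{-5 + 4} = \sqrt{-1} = i \approx 1.0 i$)
$\frac{1}{m + d{\left(1 \right)}} - -308 = \frac{1}{i - 4} - -308 = \frac{1}{-4 + i} + 308 = \frac{-4 - i}{17} + 308 = 308 + \frac{-4 - i}{17}$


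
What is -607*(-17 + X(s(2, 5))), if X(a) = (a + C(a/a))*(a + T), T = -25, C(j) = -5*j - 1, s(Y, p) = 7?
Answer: 21245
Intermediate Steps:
C(j) = -1 - 5*j
X(a) = (-25 + a)*(-6 + a) (X(a) = (a + (-1 - 5*a/a))*(a - 25) = (a + (-1 - 5*1))*(-25 + a) = (a + (-1 - 5))*(-25 + a) = (a - 6)*(-25 + a) = (-6 + a)*(-25 + a) = (-25 + a)*(-6 + a))
-607*(-17 + X(s(2, 5))) = -607*(-17 + (150 + 7² - 31*7)) = -607*(-17 + (150 + 49 - 217)) = -607*(-17 - 18) = -607*(-35) = 21245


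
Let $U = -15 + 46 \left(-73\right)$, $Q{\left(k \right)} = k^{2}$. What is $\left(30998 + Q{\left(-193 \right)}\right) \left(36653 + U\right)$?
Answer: $2271260160$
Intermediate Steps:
$U = -3373$ ($U = -15 - 3358 = -3373$)
$\left(30998 + Q{\left(-193 \right)}\right) \left(36653 + U\right) = \left(30998 + \left(-193\right)^{2}\right) \left(36653 - 3373\right) = \left(30998 + 37249\right) 33280 = 68247 \cdot 33280 = 2271260160$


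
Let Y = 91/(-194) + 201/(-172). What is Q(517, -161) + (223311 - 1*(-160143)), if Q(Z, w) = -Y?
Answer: 6397573859/16684 ≈ 3.8346e+5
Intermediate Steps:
Y = -27323/16684 (Y = 91*(-1/194) + 201*(-1/172) = -91/194 - 201/172 = -27323/16684 ≈ -1.6377)
Q(Z, w) = 27323/16684 (Q(Z, w) = -1*(-27323/16684) = 27323/16684)
Q(517, -161) + (223311 - 1*(-160143)) = 27323/16684 + (223311 - 1*(-160143)) = 27323/16684 + (223311 + 160143) = 27323/16684 + 383454 = 6397573859/16684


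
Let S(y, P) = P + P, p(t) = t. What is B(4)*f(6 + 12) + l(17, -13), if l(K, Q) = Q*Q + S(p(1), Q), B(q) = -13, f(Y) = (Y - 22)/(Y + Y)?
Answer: 1300/9 ≈ 144.44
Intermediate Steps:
f(Y) = (-22 + Y)/(2*Y) (f(Y) = (-22 + Y)/((2*Y)) = (-22 + Y)*(1/(2*Y)) = (-22 + Y)/(2*Y))
S(y, P) = 2*P
l(K, Q) = Q² + 2*Q (l(K, Q) = Q*Q + 2*Q = Q² + 2*Q)
B(4)*f(6 + 12) + l(17, -13) = -13*(-22 + (6 + 12))/(2*(6 + 12)) - 13*(2 - 13) = -13*(-22 + 18)/(2*18) - 13*(-11) = -13*(-4)/(2*18) + 143 = -13*(-⅑) + 143 = 13/9 + 143 = 1300/9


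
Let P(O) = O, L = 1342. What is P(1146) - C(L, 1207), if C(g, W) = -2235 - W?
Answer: 4588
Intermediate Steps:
P(1146) - C(L, 1207) = 1146 - (-2235 - 1*1207) = 1146 - (-2235 - 1207) = 1146 - 1*(-3442) = 1146 + 3442 = 4588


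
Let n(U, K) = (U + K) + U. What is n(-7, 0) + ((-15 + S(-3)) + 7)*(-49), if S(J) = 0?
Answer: 378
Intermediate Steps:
n(U, K) = K + 2*U (n(U, K) = (K + U) + U = K + 2*U)
n(-7, 0) + ((-15 + S(-3)) + 7)*(-49) = (0 + 2*(-7)) + ((-15 + 0) + 7)*(-49) = (0 - 14) + (-15 + 7)*(-49) = -14 - 8*(-49) = -14 + 392 = 378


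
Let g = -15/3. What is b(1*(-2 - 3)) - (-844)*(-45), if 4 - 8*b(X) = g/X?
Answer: -303837/8 ≈ -37980.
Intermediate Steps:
g = -5 (g = -15*⅓ = -5)
b(X) = ½ + 5/(8*X) (b(X) = ½ - (-5)/(8*X) = ½ + 5/(8*X))
b(1*(-2 - 3)) - (-844)*(-45) = (5 + 4*(1*(-2 - 3)))/(8*((1*(-2 - 3)))) - (-844)*(-45) = (5 + 4*(1*(-5)))/(8*((1*(-5)))) - 422*90 = (⅛)*(5 + 4*(-5))/(-5) - 37980 = (⅛)*(-⅕)*(5 - 20) - 37980 = (⅛)*(-⅕)*(-15) - 37980 = 3/8 - 37980 = -303837/8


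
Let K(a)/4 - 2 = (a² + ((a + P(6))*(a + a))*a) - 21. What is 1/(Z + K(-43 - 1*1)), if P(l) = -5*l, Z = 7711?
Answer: -1/1130733 ≈ -8.8438e-7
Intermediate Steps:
K(a) = -76 + 4*a² + 8*a²*(-30 + a) (K(a) = 8 + 4*((a² + ((a - 5*6)*(a + a))*a) - 21) = 8 + 4*((a² + ((a - 30)*(2*a))*a) - 21) = 8 + 4*((a² + ((-30 + a)*(2*a))*a) - 21) = 8 + 4*((a² + (2*a*(-30 + a))*a) - 21) = 8 + 4*((a² + 2*a²*(-30 + a)) - 21) = 8 + 4*(-21 + a² + 2*a²*(-30 + a)) = 8 + (-84 + 4*a² + 8*a²*(-30 + a)) = -76 + 4*a² + 8*a²*(-30 + a))
1/(Z + K(-43 - 1*1)) = 1/(7711 + (-76 - 236*(-43 - 1*1)² + 8*(-43 - 1*1)³)) = 1/(7711 + (-76 - 236*(-43 - 1)² + 8*(-43 - 1)³)) = 1/(7711 + (-76 - 236*(-44)² + 8*(-44)³)) = 1/(7711 + (-76 - 236*1936 + 8*(-85184))) = 1/(7711 + (-76 - 456896 - 681472)) = 1/(7711 - 1138444) = 1/(-1130733) = -1/1130733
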